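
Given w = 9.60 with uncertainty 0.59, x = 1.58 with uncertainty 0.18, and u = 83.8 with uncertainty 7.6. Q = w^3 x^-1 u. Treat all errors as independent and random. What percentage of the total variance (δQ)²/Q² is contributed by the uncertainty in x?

(δQ/Q)² = (3·δw/w)² + (-1·δx/x)² + (1·δu/u)²
  w term: (3×0.0615)² = 0.0340
  x term: (-1×0.114)² = 0.0130
  u term: (1×0.0907)² = 0.00823
Total = 0.0552. Share from x = 0.0130/0.0552 = 0.235.

23.5%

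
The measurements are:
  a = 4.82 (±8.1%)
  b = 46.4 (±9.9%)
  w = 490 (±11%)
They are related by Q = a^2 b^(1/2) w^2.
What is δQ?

1.06e+07

Products/powers → add relative errors in quadrature, weighted by exponent:
  (2·δa/a)² = (2×0.0810)² = 0.0262;  (½·δb/b)² = (0.5×0.0990)² = 0.00245;  (2·δw/w)² = (2×0.110)² = 0.0484
δQ/Q = √(0.0771) = 0.278
Q = 3.8e+07, so δQ = 0.278 × 3.8e+07 = 1.06e+07.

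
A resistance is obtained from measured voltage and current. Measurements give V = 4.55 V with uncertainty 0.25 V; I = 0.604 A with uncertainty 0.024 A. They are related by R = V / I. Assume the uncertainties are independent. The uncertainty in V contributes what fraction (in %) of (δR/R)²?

65.7%

(δR/R)² = (1·δV/V)² + (-1·δI/I)²
  V term: (1×0.0549)² = 0.00302
  I term: (-1×0.0397)² = 0.00158
Total = 0.00460. Share from V = 0.00302/0.00460 = 0.657.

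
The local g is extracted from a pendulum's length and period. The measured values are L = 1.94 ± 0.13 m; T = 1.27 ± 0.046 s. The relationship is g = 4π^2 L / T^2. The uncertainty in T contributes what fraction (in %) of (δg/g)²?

(δg/g)² = (1·δL/L)² + (-2·δT/T)²
  L term: (1×0.0670)² = 0.00449
  T term: (-2×0.0362)² = 0.00525
Total = 0.00974. Share from T = 0.00525/0.00974 = 0.539.

53.9%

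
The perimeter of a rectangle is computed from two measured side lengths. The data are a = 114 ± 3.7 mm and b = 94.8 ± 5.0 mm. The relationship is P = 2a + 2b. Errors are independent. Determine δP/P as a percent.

Each term contributes (cᵢ δxᵢ)² to (δP)²:
  (2·δa)² = 54.8;  (2·δb)² = 100
δP = √(155) = 12.4 mm
P = 418 mm, so δP/P = 12.4/418 = 0.0298.

2.98%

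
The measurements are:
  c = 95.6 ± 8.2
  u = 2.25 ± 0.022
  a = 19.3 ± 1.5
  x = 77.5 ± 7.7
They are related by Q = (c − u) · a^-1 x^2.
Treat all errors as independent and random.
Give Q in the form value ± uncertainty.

Let w = c − u = 93.3. δw = √(δc² + δu²) = √(67.2 + 0.000484) = 8.20, so δw/w = 0.0878.
Q is then a monomial in w, a, x:
δQ/Q = √((δw/w)² + (-1·δa/a)² + (2·δx/x)²) = √(0.00772 + 0.00604 + 0.0395) = 0.231
Q = 29100, so δQ = 0.231 × 29100 = 6700.

29100 ± 6700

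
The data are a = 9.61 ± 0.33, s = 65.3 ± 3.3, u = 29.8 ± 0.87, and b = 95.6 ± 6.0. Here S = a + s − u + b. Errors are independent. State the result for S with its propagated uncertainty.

141 ± 6.91

Absolute uncertainties add in quadrature for a linear combination:
  (δa)² = 0.109;  (δs)² = 10.9;  (δu)² = 0.757;  (δb)² = 36.0
δS = √(47.8) = 6.91
S = 141.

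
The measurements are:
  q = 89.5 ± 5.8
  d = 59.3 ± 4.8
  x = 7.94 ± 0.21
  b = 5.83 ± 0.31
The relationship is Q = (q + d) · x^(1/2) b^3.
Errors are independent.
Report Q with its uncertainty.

Let u = q + d = 149. δu = √(δq² + δd²) = √(33.6 + 23.0) = 7.53, so δu/u = 0.0506.
Q is then a monomial in u, x, b:
δQ/Q = √((δu/u)² + (½·δx/x)² + (3·δb/b)²) = √(0.00256 + 0.000175 + 0.0254) = 0.168
Q = 83100, so δQ = 0.168 × 83100 = 13900.

83100 ± 13900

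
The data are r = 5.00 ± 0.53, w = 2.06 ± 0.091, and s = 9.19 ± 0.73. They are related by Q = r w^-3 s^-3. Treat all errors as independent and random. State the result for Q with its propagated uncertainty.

For a monomial Q ∝ r, w^-3, s^-3, fractional errors add in quadrature:
  (1·δr/r)² = (1×0.106)² = 0.0112;  (-3·δw/w)² = (-3×0.0442)² = 0.0176;  (-3·δs/s)² = (-3×0.0794)² = 0.0568
δQ/Q = √(0.0856) = 0.293
Q = 0.000737, so δQ = 0.293 × 0.000737 = 0.000216.

0.000737 ± 0.000216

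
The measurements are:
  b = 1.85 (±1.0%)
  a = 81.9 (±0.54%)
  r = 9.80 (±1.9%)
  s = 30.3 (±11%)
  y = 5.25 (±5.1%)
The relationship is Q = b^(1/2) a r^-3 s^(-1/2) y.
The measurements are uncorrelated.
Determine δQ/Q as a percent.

9.45%

Q is a product of powers, so relative uncertainties combine in quadrature:
  (½·δb/b)² = (0.5×0.0100)² = 2.5e-05;  (1·δa/a)² = (1×0.00540)² = 2.92e-05;  (-3·δr/r)² = (-3×0.0190)² = 0.00325;  (−½·δs/s)² = (-0.5×0.110)² = 0.00302;  (1·δy/y)² = (1×0.0510)² = 0.00260
δQ/Q = √(0.00893) = 0.0945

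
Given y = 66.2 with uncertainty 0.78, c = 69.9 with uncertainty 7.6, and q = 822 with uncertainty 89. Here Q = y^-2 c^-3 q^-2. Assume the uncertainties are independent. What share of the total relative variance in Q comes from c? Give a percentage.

69.2%

(δQ/Q)² = (-2·δy/y)² + (-3·δc/c)² + (-2·δq/q)²
  y term: (-2×0.0118)² = 0.000555
  c term: (-3×0.109)² = 0.106
  q term: (-2×0.108)² = 0.0469
Total = 0.154. Share from c = 0.106/0.154 = 0.692.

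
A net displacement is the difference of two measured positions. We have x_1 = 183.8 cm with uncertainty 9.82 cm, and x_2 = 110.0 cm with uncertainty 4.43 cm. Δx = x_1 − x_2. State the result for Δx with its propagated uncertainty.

73.80 ± 10.8 cm

Absolute uncertainties add in quadrature for a linear combination:
  (δx_1)² = 96.4;  (δx_2)² = 19.6
δΔx = √(116) = 10.8 cm
Δx = 73.80 cm.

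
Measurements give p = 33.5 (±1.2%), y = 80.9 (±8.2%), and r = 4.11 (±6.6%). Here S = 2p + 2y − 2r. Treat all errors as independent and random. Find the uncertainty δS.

13.3

Absolute uncertainties add in quadrature for a linear combination:
  (2·δp)² = 0.646;  (2·δy)² = 176;  (2·δr)² = 0.294
δS = √(177) = 13.3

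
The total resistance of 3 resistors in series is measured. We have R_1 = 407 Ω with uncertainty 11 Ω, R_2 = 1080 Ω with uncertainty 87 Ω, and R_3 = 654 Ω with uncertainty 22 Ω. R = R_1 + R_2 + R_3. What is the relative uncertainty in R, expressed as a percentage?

Each term contributes (cᵢ δxᵢ)² to (δR)²:
  (δR_1)² = 121;  (δR_2)² = 7570;  (δR_3)² = 484
δR = √(8170) = 90.4 Ω
R = 2140 Ω, so δR/R = 90.4/2140 = 0.0422.

4.22%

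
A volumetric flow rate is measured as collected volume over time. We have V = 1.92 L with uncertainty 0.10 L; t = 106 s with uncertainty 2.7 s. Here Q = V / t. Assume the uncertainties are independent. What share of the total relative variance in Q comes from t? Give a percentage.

(δQ/Q)² = (1·δV/V)² + (-1·δt/t)²
  V term: (1×0.0521)² = 0.00271
  t term: (-1×0.0255)² = 0.000649
Total = 0.00336. Share from t = 0.000649/0.00336 = 0.193.

19.3%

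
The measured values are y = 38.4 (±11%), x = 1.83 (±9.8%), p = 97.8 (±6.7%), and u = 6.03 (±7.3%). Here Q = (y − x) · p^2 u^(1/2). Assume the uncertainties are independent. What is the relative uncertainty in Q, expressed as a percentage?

18.1%

Let w = y − x = 36.6. δw = √(δy² + δx²) = √(17.8 + 0.0322) = 4.23, so δw/w = 0.116.
Q is then a monomial in w, p, u:
δQ/Q = √((δw/w)² + (2·δp/p)² + (½·δu/u)²) = √(0.0134 + 0.0180 + 0.00133) = 0.181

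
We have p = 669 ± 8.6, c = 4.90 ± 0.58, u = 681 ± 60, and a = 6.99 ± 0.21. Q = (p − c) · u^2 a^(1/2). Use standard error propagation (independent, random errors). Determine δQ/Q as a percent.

17.7%

Let w = p − c = 664. δw = √(δp² + δc²) = √(74.0 + 0.336) = 8.62, so δw/w = 0.0130.
Q is then a monomial in w, u, a:
δQ/Q = √((δw/w)² + (2·δu/u)² + (½·δa/a)²) = √(0.000168 + 0.0311 + 0.000226) = 0.177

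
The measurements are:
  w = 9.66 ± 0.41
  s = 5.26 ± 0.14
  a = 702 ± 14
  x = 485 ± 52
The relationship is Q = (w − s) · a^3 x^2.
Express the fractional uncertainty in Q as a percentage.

24.3%

Let u = w − s = 4.40. δu = √(δw² + δs²) = √(0.168 + 0.0196) = 0.433, so δu/u = 0.0985.
Q is then a monomial in u, a, x:
δQ/Q = √((δu/u)² + (3·δa/a)² + (2·δx/x)²) = √(0.00970 + 0.00358 + 0.0460) = 0.243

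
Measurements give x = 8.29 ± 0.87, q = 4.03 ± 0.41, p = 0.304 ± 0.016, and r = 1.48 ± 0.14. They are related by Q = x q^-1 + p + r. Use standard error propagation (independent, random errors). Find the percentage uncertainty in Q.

Let w = x·q^-1 = 2.06. δw/w = √((1·δx/x)² + (-1·δq/q)²) = √(0.0110 + 0.0104) = 0.146, so δw = 0.301.
Q = w + p + r: δQ = √(δw² + δp² + δr²) = √(0.0904 + 0.000256 + 0.0196) = 0.332
Q = 3.84, so δQ/Q = 0.332/3.84 = 0.0864.

8.64%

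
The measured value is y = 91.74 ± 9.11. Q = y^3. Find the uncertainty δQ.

2.3e+05

Each factor contributes (exponent × relative error)² to (δQ/Q)²:
  (3·δy/y)² = (3×0.0993)² = 0.0887
δQ/Q = √(0.0887) = 0.298
Q = 772100, so δQ = 0.298 × 772100 = 2.3e+05.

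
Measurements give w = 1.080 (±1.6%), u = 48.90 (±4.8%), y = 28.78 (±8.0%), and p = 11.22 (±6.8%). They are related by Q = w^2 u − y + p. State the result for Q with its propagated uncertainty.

Let h = w^2·u = 57.04. δh/h = √((2·δw/w)² + (1·δu/u)²) = √(0.00102 + 0.00230) = 0.0577, so δh = 3.29.
Q = h − y + p: δQ = √(δh² + δy² + δp²) = √(10.8 + 5.30 + 0.582) = 4.09
Q = 39.48.

39.48 ± 4.09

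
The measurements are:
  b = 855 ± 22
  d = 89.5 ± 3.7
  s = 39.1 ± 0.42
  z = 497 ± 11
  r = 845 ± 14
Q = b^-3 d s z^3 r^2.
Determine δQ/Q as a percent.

For a monomial Q ∝ b^-3, d, s, z^3, r^2, fractional errors add in quadrature:
  (-3·δb/b)² = (-3×0.0257)² = 0.00596;  (1·δd/d)² = (1×0.0413)² = 0.00171;  (1·δs/s)² = (1×0.0107)² = 0.000115;  (3·δz/z)² = (3×0.0221)² = 0.00441;  (2·δr/r)² = (2×0.0166)² = 0.00110
δQ/Q = √(0.0133) = 0.115

11.5%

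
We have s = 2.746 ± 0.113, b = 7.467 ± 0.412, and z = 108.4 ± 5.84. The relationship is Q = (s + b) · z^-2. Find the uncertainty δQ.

Let u = s + b = 10.21. δu = √(δs² + δb²) = √(0.0128 + 0.170) = 0.427, so δu/u = 0.0418.
Q is then a monomial in u, z:
δQ/Q = √((δu/u)² + (-2·δz/z)²) = √(0.00175 + 0.0116) = 0.116
Q = 0.0008692, so δQ = 0.116 × 0.0008692 = 0.000100.

0.000100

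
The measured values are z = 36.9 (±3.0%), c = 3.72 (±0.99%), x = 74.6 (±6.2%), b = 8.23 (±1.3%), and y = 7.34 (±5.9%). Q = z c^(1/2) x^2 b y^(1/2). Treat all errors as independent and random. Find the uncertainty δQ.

For a monomial Q ∝ z, c^(1/2), x^2, b, y^(1/2), fractional errors add in quadrature:
  (1·δz/z)² = (1×0.0300)² = 0.000900;  (½·δc/c)² = (0.5×0.00990)² = 2.45e-05;  (2·δx/x)² = (2×0.0620)² = 0.0154;  (1·δb/b)² = (1×0.0130)² = 0.000169;  (½·δy/y)² = (0.5×0.0590)² = 0.000870
δQ/Q = √(0.0173) = 0.132
Q = 8.83e+06, so δQ = 0.132 × 8.83e+06 = 1.16e+06.

1.16e+06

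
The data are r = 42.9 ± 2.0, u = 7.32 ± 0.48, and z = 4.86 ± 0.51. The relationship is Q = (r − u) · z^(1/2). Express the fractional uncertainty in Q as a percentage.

Let w = r − u = 35.6. δw = √(δr² + δu²) = √(4.00 + 0.230) = 2.06, so δw/w = 0.0578.
Q is then a monomial in w, z:
δQ/Q = √((δw/w)² + (½·δz/z)²) = √(0.00334 + 0.00275) = 0.0781

7.81%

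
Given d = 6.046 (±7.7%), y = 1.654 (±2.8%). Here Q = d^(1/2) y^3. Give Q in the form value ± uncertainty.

Q is a product of powers, so relative uncertainties combine in quadrature:
  (½·δd/d)² = (0.5×0.0770)² = 0.00148;  (3·δy/y)² = (3×0.0280)² = 0.00706
δQ/Q = √(0.00854) = 0.0924
Q = 11.13, so δQ = 0.0924 × 11.13 = 1.03.

11.13 ± 1.03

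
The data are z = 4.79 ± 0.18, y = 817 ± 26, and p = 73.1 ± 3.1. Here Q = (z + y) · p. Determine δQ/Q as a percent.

5.29%

Let u = z + y = 822. δu = √(δz² + δy²) = √(0.0324 + 676) = 26.0, so δu/u = 0.0316.
Q is then a monomial in u, p:
δQ/Q = √((δu/u)² + (1·δp/p)²) = √(0.00100 + 0.00180) = 0.0529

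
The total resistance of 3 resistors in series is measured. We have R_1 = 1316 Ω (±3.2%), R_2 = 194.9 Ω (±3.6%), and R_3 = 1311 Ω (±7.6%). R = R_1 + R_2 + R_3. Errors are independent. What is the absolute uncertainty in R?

Each term contributes (cᵢ δxᵢ)² to (δR)²:
  (δR_1)² = 1770;  (δR_2)² = 49.2;  (δR_3)² = 9930
δR = √(11700) = 108 Ω

108 Ω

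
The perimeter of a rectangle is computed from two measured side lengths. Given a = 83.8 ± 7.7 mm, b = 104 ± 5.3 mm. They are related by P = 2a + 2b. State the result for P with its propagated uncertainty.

Absolute uncertainties add in quadrature for a linear combination:
  (2·δa)² = 237;  (2·δb)² = 112
δP = √(350) = 18.7 mm
P = 376 mm.

376 ± 18.7 mm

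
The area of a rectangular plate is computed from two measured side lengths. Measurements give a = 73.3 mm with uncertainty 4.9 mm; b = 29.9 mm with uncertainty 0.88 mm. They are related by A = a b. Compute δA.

Each factor contributes (exponent × relative error)² to (δA/A)²:
  (1·δa/a)² = (1×0.0668)² = 0.00447;  (1·δb/b)² = (1×0.0294)² = 0.000866
δA/A = √(0.00533) = 0.0730
A = 2190 mm^2, so δA = 0.0730 × 2190 = 160 mm^2.

160 mm^2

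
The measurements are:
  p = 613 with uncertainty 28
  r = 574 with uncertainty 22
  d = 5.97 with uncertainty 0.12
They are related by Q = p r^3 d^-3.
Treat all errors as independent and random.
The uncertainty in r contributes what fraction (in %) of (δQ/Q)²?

(δQ/Q)² = (1·δp/p)² + (3·δr/r)² + (-3·δd/d)²
  p term: (1×0.0457)² = 0.00209
  r term: (3×0.0383)² = 0.0132
  d term: (-3×0.0201)² = 0.00364
Total = 0.0189. Share from r = 0.0132/0.0189 = 0.698.

69.8%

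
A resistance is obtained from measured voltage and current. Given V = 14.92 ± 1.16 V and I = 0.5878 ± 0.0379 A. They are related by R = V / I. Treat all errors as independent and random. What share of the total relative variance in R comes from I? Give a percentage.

40.8%

(δR/R)² = (1·δV/V)² + (-1·δI/I)²
  V term: (1×0.0777)² = 0.00604
  I term: (-1×0.0645)² = 0.00416
Total = 0.0102. Share from I = 0.00416/0.0102 = 0.408.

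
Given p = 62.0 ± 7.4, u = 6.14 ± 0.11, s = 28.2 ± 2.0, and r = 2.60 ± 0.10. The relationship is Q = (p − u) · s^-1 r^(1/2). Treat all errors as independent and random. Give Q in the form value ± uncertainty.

Let w = p − u = 55.9. δw = √(δp² + δu²) = √(54.8 + 0.0121) = 7.40, so δw/w = 0.132.
Q is then a monomial in w, s, r:
δQ/Q = √((δw/w)² + (-1·δs/s)² + (½·δr/r)²) = √(0.0176 + 0.00503 + 0.000370) = 0.152
Q = 3.19, so δQ = 0.152 × 3.19 = 0.484.

3.19 ± 0.484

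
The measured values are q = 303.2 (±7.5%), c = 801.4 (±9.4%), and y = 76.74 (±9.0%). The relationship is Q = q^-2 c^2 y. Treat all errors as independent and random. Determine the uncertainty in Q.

Relative error in a monomial: (δQ/Q)² = Σ (nᵢ · δxᵢ/xᵢ)².
  (-2·δq/q)² = (-2×0.0750)² = 0.0225;  (2·δc/c)² = (2×0.0940)² = 0.0353;  (1·δy/y)² = (1×0.0900)² = 0.00810
δQ/Q = √(0.0659) = 0.257
Q = 536.1, so δQ = 0.257 × 536.1 = 138.

138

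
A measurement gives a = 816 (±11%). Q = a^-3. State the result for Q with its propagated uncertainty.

Products/powers → add relative errors in quadrature, weighted by exponent:
  (-3·δa/a)² = (-3×0.110)² = 0.109
δQ/Q = √(0.109) = 0.330
Q = 1.84e-09, so δQ = 0.330 × 1.84e-09 = 6.07e-10.

(1.84 ± 0.607) × 10^-9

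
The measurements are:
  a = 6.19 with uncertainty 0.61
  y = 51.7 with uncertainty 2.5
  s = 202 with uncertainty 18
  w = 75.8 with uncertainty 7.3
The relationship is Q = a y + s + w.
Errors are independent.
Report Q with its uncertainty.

598 ± 40.1

Let p = a·y = 320. δp/p = √((1·δa/a)² + (1·δy/y)²) = √(0.00971 + 0.00234) = 0.110, so δp = 35.1.
Q = p + s + w: δQ = √(δp² + δs² + δw²) = √(1230 + 324 + 53.3) = 40.1
Q = 598.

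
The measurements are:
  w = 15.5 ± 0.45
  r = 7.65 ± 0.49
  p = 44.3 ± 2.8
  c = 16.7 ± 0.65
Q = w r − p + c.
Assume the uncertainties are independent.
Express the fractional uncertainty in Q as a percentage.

Let h = w·r = 119. δh/h = √((1·δw/w)² + (1·δr/r)²) = √(0.000843 + 0.00410) = 0.0703, so δh = 8.34.
Q = h − p + c: δQ = √(δh² + δp² + δc²) = √(69.5 + 7.84 + 0.423) = 8.82
Q = 91.0, so δQ/Q = 8.82/91.0 = 0.0970.

9.70%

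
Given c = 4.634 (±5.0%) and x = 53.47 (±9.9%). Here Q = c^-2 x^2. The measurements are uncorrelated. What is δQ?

Q is a product of powers, so relative uncertainties combine in quadrature:
  (-2·δc/c)² = (-2×0.0500)² = 0.0100;  (2·δx/x)² = (2×0.0990)² = 0.0392
δQ/Q = √(0.0492) = 0.222
Q = 133.1, so δQ = 0.222 × 133.1 = 29.5.

29.5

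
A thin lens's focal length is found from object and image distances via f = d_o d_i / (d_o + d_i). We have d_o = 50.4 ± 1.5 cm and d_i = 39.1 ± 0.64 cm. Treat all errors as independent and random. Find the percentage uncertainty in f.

∂f/∂d_o = (d_i/(d_o+d_i))² = 0.191;  ∂f/∂d_i = (d_o/(d_o+d_i))² = 0.317
δf = √((∂f/∂d_o · δd_o)² + (∂f/∂d_i · δd_i)²) = √(0.0820 + 0.0412) = 0.351 cm
f = 22.0 cm, so δf/f = 0.351/22.0 = 0.0159.

1.59%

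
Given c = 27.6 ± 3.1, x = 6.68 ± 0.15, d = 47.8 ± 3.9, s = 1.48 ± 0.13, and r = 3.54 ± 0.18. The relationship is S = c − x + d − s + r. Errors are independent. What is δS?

4.99

For a sum/difference, combine absolute errors in quadrature:
  (δc)² = 9.61;  (δx)² = 0.0225;  (δd)² = 15.2;  (δs)² = 0.0169;  (δr)² = 0.0324
δS = √(24.9) = 4.99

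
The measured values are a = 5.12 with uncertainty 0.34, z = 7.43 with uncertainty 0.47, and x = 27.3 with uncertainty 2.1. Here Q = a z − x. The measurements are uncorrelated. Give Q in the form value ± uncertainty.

Let p = a·z = 38.0. δp/p = √((1·δa/a)² + (1·δz/z)²) = √(0.00441 + 0.00400) = 0.0917, so δp = 3.49.
Q = p − x: δQ = √(δp² + δx²) = √(12.2 + 4.41) = 4.07
Q = 10.7.

10.7 ± 4.07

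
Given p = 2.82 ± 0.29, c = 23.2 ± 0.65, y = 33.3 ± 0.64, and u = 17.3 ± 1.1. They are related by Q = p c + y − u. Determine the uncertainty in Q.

Let w = p·c = 65.4. δw/w = √((1·δp/p)² + (1·δc/c)²) = √(0.0106 + 0.000785) = 0.107, so δw = 6.97.
Q = w + y − u: δQ = √(δw² + δy² + δu²) = √(48.6 + 0.410 + 1.21) = 7.09

7.09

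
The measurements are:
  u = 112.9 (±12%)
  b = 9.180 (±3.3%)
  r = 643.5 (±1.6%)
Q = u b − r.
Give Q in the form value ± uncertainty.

392.9 ± 129

Let p = u·b = 1036. δp/p = √((1·δu/u)² + (1·δb/b)²) = √(0.0144 + 0.00109) = 0.124, so δp = 129.
Q = p − r: δQ = √(δp² + δr²) = √(16600 + 106) = 129
Q = 392.9.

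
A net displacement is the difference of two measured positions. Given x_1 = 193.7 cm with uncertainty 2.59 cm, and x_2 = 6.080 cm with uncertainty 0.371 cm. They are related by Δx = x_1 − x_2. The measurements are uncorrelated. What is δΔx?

Δx is a linear combination, so absolute uncertainties add in quadrature:
  (δx_1)² = 6.71;  (δx_2)² = 0.138
δΔx = √(6.85) = 2.62 cm

2.62 cm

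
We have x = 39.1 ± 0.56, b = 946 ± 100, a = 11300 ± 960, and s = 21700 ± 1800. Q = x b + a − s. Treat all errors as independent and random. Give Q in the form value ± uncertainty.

Let p = x·b = 37000. δp/p = √((1·δx/x)² + (1·δb/b)²) = √(0.000205 + 0.0112) = 0.107, so δp = 3950.
Q = p + a − s: δQ = √(δp² + δa² + δs²) = √(1.56e+07 + 9.22e+05 + 3.24e+06) = 4440
Q = 26600.

26600 ± 4440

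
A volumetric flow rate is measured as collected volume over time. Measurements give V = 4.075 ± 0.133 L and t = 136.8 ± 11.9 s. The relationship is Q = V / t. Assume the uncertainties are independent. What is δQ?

0.00277 L/s

Each factor contributes (exponent × relative error)² to (δQ/Q)²:
  (1·δV/V)² = (1×0.0326)² = 0.00107;  (-1·δt/t)² = (-1×0.0870)² = 0.00757
δQ/Q = √(0.00863) = 0.0929
Q = 0.02979 L/s, so δQ = 0.0929 × 0.02979 = 0.00277 L/s.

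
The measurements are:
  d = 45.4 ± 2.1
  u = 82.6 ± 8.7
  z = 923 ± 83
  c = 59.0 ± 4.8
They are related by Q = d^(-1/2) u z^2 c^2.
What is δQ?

For a monomial Q ∝ d^(-1/2), u, z^2, c^2, fractional errors add in quadrature:
  (−½·δd/d)² = (-0.5×0.0463)² = 0.000535;  (1·δu/u)² = (1×0.105)² = 0.0111;  (2·δz/z)² = (2×0.0899)² = 0.0323;  (2·δc/c)² = (2×0.0814)² = 0.0265
δQ/Q = √(0.0704) = 0.265
Q = 3.64e+10, so δQ = 0.265 × 3.64e+10 = 9.65e+09.

9.65e+09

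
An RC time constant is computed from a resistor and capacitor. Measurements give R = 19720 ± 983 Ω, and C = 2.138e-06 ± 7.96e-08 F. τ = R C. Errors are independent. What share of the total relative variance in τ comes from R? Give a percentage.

64.2%

(δτ/τ)² = (1·δR/R)² + (1·δC/C)²
  R term: (1×0.0498)² = 0.00248
  C term: (1×0.0372)² = 0.00139
Total = 0.00387. Share from R = 0.00248/0.00387 = 0.642.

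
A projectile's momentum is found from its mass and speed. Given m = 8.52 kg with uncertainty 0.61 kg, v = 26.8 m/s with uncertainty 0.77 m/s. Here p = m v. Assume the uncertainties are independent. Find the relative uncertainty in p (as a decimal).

0.0771

p is a product of powers, so relative uncertainties combine in quadrature:
  (1·δm/m)² = (1×0.0716)² = 0.00513;  (1·δv/v)² = (1×0.0287)² = 0.000825
δp/p = √(0.00595) = 0.0771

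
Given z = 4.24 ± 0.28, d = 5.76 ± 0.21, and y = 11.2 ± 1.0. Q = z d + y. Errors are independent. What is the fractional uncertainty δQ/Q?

Let p = z·d = 24.4. δp/p = √((1·δz/z)² + (1·δd/d)²) = √(0.00436 + 0.00133) = 0.0754, so δp = 1.84.
Q = p + y: δQ = √(δp² + δy²) = √(3.39 + 1.00) = 2.10
Q = 35.6, so δQ/Q = 2.10/35.6 = 0.0588.

0.0588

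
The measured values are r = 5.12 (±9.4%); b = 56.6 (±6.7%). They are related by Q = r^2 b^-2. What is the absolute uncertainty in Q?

0.00189

Relative error in a monomial: (δQ/Q)² = Σ (nᵢ · δxᵢ/xᵢ)².
  (2·δr/r)² = (2×0.0940)² = 0.0353;  (-2·δb/b)² = (-2×0.0670)² = 0.0180
δQ/Q = √(0.0533) = 0.231
Q = 0.00818, so δQ = 0.231 × 0.00818 = 0.00189.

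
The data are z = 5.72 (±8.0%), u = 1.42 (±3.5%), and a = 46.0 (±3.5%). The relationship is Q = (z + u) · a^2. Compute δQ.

1440

Let w = z + u = 7.14. δw = √(δz² + δu²) = √(0.209 + 0.00247) = 0.460, so δw/w = 0.0645.
Q is then a monomial in w, a:
δQ/Q = √((δw/w)² + (2·δa/a)²) = √(0.00416 + 0.00490) = 0.0952
Q = 15100, so δQ = 0.0952 × 15100 = 1440.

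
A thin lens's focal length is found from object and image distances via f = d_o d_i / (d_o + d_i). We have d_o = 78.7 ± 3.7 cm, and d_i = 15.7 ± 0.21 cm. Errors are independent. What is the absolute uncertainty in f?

∂f/∂d_o = (d_i/(d_o+d_i))² = 0.0277;  ∂f/∂d_i = (d_o/(d_o+d_i))² = 0.695
δf = √((∂f/∂d_o · δd_o)² + (∂f/∂d_i · δd_i)²) = √(0.0105 + 0.0213) = 0.178 cm

0.178 cm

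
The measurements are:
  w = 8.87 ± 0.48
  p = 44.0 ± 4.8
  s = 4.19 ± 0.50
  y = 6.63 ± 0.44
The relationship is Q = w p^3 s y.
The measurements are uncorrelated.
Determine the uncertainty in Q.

7.53e+06

Each factor contributes (exponent × relative error)² to (δQ/Q)²:
  (1·δw/w)² = (1×0.0541)² = 0.00293;  (3·δp/p)² = (3×0.109)² = 0.107;  (1·δs/s)² = (1×0.119)² = 0.0142;  (1·δy/y)² = (1×0.0664)² = 0.00440
δQ/Q = √(0.129) = 0.359
Q = 2.1e+07, so δQ = 0.359 × 2.1e+07 = 7.53e+06.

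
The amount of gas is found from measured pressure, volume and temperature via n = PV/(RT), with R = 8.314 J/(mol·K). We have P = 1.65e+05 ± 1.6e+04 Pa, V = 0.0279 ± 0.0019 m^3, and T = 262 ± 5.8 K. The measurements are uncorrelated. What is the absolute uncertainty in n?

Products/powers → add relative errors in quadrature, weighted by exponent:
  (1·δP/P)² = (1×0.0970)² = 0.00940;  (1·δV/V)² = (1×0.0681)² = 0.00464;  (-1·δT/T)² = (-1×0.0221)² = 0.000490
δn/n = √(0.0145) = 0.121
n = 2.11 mol, so δn = 0.121 × 2.11 = 0.255 mol.

0.255 mol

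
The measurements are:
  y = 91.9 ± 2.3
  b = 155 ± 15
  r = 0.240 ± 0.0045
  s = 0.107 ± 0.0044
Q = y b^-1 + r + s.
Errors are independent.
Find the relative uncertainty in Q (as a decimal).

0.0634

Let p = y·b^-1 = 0.593. δp/p = √((1·δy/y)² + (-1·δb/b)²) = √(0.000626 + 0.00937) = 0.1000, so δp = 0.0593.
Q = p + r + s: δQ = √(δp² + δr² + δs²) = √(0.00351 + 2.02e-05 + 1.94e-05) = 0.0596
Q = 0.940, so δQ/Q = 0.0596/0.940 = 0.0634.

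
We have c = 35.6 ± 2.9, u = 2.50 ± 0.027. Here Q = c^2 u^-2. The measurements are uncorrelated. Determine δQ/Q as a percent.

16.4%

For a monomial Q ∝ c^2, u^-2, fractional errors add in quadrature:
  (2·δc/c)² = (2×0.0815)² = 0.0265;  (-2·δu/u)² = (-2×0.0108)² = 0.000467
δQ/Q = √(0.0270) = 0.164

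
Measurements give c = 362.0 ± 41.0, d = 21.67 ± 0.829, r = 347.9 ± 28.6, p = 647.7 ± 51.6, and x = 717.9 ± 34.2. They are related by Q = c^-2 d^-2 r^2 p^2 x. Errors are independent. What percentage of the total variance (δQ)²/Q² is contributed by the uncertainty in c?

45.9%

(δQ/Q)² = (-2·δc/c)² + (-2·δd/d)² + (2·δr/r)² + (2·δp/p)² + (1·δx/x)²
  c term: (-2×0.113)² = 0.0513
  d term: (-2×0.0383)² = 0.00585
  r term: (2×0.0822)² = 0.0270
  p term: (2×0.0797)² = 0.0254
  x term: (1×0.0476)² = 0.00227
Total = 0.112. Share from c = 0.0513/0.112 = 0.459.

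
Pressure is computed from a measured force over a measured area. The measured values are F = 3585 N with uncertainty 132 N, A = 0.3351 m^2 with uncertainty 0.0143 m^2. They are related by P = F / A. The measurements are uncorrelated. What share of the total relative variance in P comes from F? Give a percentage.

(δP/P)² = (1·δF/F)² + (-1·δA/A)²
  F term: (1×0.0368)² = 0.00136
  A term: (-1×0.0427)² = 0.00182
Total = 0.00318. Share from F = 0.00136/0.00318 = 0.427.

42.7%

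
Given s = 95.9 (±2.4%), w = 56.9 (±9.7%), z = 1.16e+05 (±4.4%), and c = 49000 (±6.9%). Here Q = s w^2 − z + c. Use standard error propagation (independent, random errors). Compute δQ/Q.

0.251

Let p = s·w^2 = 3.1e+05. δp/p = √((1·δs/s)² + (2·δw/w)²) = √(0.000576 + 0.0376) = 0.195, so δp = 60700.
Q = p − z + c: δQ = √(δp² + δz² + δc²) = √(3.68e+09 + 2.61e+07 + 1.14e+07) = 61000
Q = 2.43e+05, so δQ/Q = 61000/2.43e+05 = 0.251.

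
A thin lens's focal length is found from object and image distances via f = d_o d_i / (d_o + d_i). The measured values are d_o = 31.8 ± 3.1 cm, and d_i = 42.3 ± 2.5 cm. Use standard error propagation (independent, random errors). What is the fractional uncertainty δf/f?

∂f/∂d_o = (d_i/(d_o+d_i))² = 0.326;  ∂f/∂d_i = (d_o/(d_o+d_i))² = 0.184
δf = √((∂f/∂d_o · δd_o)² + (∂f/∂d_i · δd_i)²) = √(1.02 + 0.212) = 1.11 cm
f = 18.2 cm, so δf/f = 1.11/18.2 = 0.0612.

0.0612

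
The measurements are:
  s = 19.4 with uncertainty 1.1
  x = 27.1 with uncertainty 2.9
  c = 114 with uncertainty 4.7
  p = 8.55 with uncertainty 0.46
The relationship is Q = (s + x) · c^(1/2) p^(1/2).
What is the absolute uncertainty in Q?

109

Let u = s + x = 46.5. δu = √(δs² + δx²) = √(1.21 + 8.41) = 3.10, so δu/u = 0.0667.
Q is then a monomial in u, c, p:
δQ/Q = √((δu/u)² + (½·δc/c)² + (½·δp/p)²) = √(0.00445 + 0.000425 + 0.000724) = 0.0748
Q = 1450, so δQ = 0.0748 × 1450 = 109.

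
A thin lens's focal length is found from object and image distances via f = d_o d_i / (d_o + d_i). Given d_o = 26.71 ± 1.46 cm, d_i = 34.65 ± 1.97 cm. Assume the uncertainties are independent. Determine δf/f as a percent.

∂f/∂d_o = (d_i/(d_o+d_i))² = 0.319;  ∂f/∂d_i = (d_o/(d_o+d_i))² = 0.189
δf = √((∂f/∂d_o · δd_o)² + (∂f/∂d_i · δd_i)²) = √(0.217 + 0.139) = 0.597 cm
f = 15.08 cm, so δf/f = 0.597/15.08 = 0.0396.

3.96%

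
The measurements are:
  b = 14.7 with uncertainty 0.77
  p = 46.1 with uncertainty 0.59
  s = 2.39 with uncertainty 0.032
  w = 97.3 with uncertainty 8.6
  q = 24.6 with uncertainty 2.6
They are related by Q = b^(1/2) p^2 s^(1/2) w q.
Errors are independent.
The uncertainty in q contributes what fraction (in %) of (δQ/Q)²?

54.8%

(δQ/Q)² = (½·δb/b)² + (2·δp/p)² + (½·δs/s)² + (1·δw/w)² + (1·δq/q)²
  b term: (0.5×0.0524)² = 0.000686
  p term: (2×0.0128)² = 0.000655
  s term: (0.5×0.0134)² = 4.48e-05
  w term: (1×0.0884)² = 0.00781
  q term: (1×0.106)² = 0.0112
Total = 0.0204. Share from q = 0.0112/0.0204 = 0.548.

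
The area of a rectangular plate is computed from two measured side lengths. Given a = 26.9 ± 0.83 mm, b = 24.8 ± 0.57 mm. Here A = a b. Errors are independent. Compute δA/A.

A is a product of powers, so relative uncertainties combine in quadrature:
  (1·δa/a)² = (1×0.0309)² = 0.000952;  (1·δb/b)² = (1×0.0230)² = 0.000528
δA/A = √(0.00148) = 0.0385

0.0385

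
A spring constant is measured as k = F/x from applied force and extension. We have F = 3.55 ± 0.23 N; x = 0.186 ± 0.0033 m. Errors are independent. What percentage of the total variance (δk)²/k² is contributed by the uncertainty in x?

(δk/k)² = (1·δF/F)² + (-1·δx/x)²
  F term: (1×0.0648)² = 0.00420
  x term: (-1×0.0177)² = 0.000315
Total = 0.00451. Share from x = 0.000315/0.00451 = 0.0698.

6.98%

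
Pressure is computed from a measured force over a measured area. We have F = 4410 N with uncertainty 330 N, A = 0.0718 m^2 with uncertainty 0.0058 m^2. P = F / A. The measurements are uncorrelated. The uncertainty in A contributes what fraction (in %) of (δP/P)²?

(δP/P)² = (1·δF/F)² + (-1·δA/A)²
  F term: (1×0.0748)² = 0.00560
  A term: (-1×0.0808)² = 0.00653
Total = 0.0121. Share from A = 0.00653/0.0121 = 0.538.

53.8%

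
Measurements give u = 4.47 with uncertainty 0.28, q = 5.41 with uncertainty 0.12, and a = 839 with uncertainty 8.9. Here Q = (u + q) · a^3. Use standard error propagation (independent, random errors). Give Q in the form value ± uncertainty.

(5.84 ± 0.259) × 10^9

Let w = u + q = 9.88. δw = √(δu² + δq²) = √(0.0784 + 0.0144) = 0.305, so δw/w = 0.0308.
Q is then a monomial in w, a:
δQ/Q = √((δw/w)² + (3·δa/a)²) = √(0.000951 + 0.00101) = 0.0443
Q = 5.84e+09, so δQ = 0.0443 × 5.84e+09 = 2.59e+08.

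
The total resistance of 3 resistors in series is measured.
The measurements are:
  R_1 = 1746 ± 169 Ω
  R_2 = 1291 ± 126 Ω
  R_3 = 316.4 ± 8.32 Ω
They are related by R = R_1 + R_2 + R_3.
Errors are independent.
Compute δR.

Sums and differences: (δR)² = Σ (cᵢ δxᵢ)².
  (δR_1)² = 28600;  (δR_2)² = 15900;  (δR_3)² = 69.2
δR = √(44500) = 211 Ω

211 Ω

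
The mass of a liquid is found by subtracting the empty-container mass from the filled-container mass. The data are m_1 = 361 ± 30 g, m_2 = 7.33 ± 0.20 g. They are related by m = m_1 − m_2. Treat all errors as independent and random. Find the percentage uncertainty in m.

m is a linear combination, so absolute uncertainties add in quadrature:
  (δm_1)² = 900;  (δm_2)² = 0.0400
δm = √(900) = 30.0 g
m = 354 g, so δm/m = 30.0/354 = 0.0848.

8.48%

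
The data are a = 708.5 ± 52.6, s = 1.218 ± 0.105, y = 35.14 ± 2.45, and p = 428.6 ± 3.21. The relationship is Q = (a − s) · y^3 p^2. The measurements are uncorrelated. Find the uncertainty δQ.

Let u = a − s = 707.3. δu = √(δa² + δs²) = √(2770 + 0.0110) = 52.6, so δu/u = 0.0744.
Q is then a monomial in u, y, p:
δQ/Q = √((δu/u)² + (3·δy/y)² + (2·δp/p)²) = √(0.00553 + 0.0437 + 0.000224) = 0.222
Q = 5.638e+12, so δQ = 0.222 × 5.638e+12 = 1.25e+12.

1.25e+12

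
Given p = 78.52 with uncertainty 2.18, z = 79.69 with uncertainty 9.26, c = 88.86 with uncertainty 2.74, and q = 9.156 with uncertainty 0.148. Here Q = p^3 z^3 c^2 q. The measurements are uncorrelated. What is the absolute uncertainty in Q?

6.45e+15

Q is a product of powers, so relative uncertainties combine in quadrature:
  (3·δp/p)² = (3×0.0278)² = 0.00694;  (3·δz/z)² = (3×0.116)² = 0.122;  (2·δc/c)² = (2×0.0308)² = 0.00380;  (1·δq/q)² = (1×0.0162)² = 0.000261
δQ/Q = √(0.133) = 0.364
Q = 1.771e+16, so δQ = 0.364 × 1.771e+16 = 6.45e+15.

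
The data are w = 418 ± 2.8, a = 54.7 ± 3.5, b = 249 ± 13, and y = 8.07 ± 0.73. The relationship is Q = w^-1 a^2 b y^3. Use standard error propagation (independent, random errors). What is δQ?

2.85e+05

Products/powers → add relative errors in quadrature, weighted by exponent:
  (-1·δw/w)² = (-1×0.00670)² = 4.49e-05;  (2·δa/a)² = (2×0.0640)² = 0.0164;  (1·δb/b)² = (1×0.0522)² = 0.00273;  (3·δy/y)² = (3×0.0905)² = 0.0736
δQ/Q = √(0.0928) = 0.305
Q = 9.37e+05, so δQ = 0.305 × 9.37e+05 = 2.85e+05.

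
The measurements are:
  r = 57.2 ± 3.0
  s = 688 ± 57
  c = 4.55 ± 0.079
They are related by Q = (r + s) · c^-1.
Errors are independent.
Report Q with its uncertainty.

Let u = r + s = 745. δu = √(δr² + δs²) = √(9.00 + 3250) = 57.1, so δu/u = 0.0766.
Q is then a monomial in u, c:
δQ/Q = √((δu/u)² + (-1·δc/c)²) = √(0.00587 + 0.000301) = 0.0785
Q = 164, so δQ = 0.0785 × 164 = 12.9.

164 ± 12.9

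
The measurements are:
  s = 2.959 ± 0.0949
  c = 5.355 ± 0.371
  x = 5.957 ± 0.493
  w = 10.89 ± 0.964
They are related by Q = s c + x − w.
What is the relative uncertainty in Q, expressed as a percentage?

Let p = s·c = 15.85. δp/p = √((1·δs/s)² + (1·δc/c)²) = √(0.00103 + 0.00480) = 0.0763, so δp = 1.21.
Q = p + x − w: δQ = √(δp² + δx² + δw²) = √(1.46 + 0.243 + 0.929) = 1.62
Q = 10.91, so δQ/Q = 1.62/10.91 = 0.149.

14.9%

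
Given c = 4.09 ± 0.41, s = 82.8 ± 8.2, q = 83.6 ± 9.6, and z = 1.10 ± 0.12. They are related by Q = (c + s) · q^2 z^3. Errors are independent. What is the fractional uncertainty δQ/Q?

0.411

Let u = c + s = 86.9. δu = √(δc² + δs²) = √(0.168 + 67.2) = 8.21, so δu/u = 0.0945.
Q is then a monomial in u, q, z:
δQ/Q = √((δu/u)² + (2·δq/q)² + (3·δz/z)²) = √(0.00893 + 0.0527 + 0.107) = 0.411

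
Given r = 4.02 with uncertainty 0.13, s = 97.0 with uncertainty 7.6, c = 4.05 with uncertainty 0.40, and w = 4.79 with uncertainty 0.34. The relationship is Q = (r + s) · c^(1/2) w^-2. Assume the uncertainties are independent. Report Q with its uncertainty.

Let u = r + s = 101. δu = √(δr² + δs²) = √(0.0169 + 57.8) = 7.60, so δu/u = 0.0752.
Q is then a monomial in u, c, w:
δQ/Q = √((δu/u)² + (½·δc/c)² + (-2·δw/w)²) = √(0.00566 + 0.00244 + 0.0202) = 0.168
Q = 8.86, so δQ = 0.168 × 8.86 = 1.49.

8.86 ± 1.49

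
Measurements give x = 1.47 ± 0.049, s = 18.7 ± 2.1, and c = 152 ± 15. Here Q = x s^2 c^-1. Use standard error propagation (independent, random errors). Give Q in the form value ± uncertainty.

3.38 ± 0.837

Products/powers → add relative errors in quadrature, weighted by exponent:
  (1·δx/x)² = (1×0.0333)² = 0.00111;  (2·δs/s)² = (2×0.112)² = 0.0504;  (-1·δc/c)² = (-1×0.0987)² = 0.00974
δQ/Q = √(0.0613) = 0.248
Q = 3.38, so δQ = 0.248 × 3.38 = 0.837.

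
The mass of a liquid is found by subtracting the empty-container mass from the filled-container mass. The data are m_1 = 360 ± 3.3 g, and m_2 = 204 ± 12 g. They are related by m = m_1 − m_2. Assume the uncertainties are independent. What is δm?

Absolute uncertainties add in quadrature for a linear combination:
  (δm_1)² = 10.9;  (δm_2)² = 144
δm = √(155) = 12.4 g

12.4 g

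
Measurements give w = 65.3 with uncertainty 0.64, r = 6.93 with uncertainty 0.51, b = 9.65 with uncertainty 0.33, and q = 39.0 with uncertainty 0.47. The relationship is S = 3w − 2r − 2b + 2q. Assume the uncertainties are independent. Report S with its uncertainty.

241 ± 2.46

Each term contributes (cᵢ δxᵢ)² to (δS)²:
  (3·δw)² = 3.69;  (2·δr)² = 1.04;  (2·δb)² = 0.436;  (2·δq)² = 0.884
δS = √(6.05) = 2.46
S = 241.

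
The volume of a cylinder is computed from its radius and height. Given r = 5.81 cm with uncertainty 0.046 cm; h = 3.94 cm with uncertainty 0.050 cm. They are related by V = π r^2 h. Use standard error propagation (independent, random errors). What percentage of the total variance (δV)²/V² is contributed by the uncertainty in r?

(δV/V)² = (2·δr/r)² + (1·δh/h)²
  r term: (2×0.00792)² = 0.000251
  h term: (1×0.0127)² = 0.000161
Total = 0.000412. Share from r = 0.000251/0.000412 = 0.609.

60.9%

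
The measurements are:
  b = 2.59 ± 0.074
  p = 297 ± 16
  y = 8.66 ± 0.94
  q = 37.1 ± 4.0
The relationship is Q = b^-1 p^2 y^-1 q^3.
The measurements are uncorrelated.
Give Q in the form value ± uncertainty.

For a monomial Q ∝ b^-1, p^2, y^-1, q^3, fractional errors add in quadrature:
  (-1·δb/b)² = (-1×0.0286)² = 0.000816;  (2·δp/p)² = (2×0.0539)² = 0.0116;  (-1·δy/y)² = (-1×0.109)² = 0.0118;  (3·δq/q)² = (3×0.108)² = 0.105
δQ/Q = √(0.129) = 0.359
Q = 2.01e+08, so δQ = 0.359 × 2.01e+08 = 7.21e+07.

(2.01 ± 0.721) × 10^8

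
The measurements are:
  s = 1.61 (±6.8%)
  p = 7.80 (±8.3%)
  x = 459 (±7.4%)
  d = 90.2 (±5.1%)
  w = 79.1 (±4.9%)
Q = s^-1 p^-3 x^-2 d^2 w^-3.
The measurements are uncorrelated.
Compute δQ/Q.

0.347

Q is a product of powers, so relative uncertainties combine in quadrature:
  (-1·δs/s)² = (-1×0.0680)² = 0.00462;  (-3·δp/p)² = (-3×0.0830)² = 0.0620;  (-2·δx/x)² = (-2×0.0740)² = 0.0219;  (2·δd/d)² = (2×0.0510)² = 0.0104;  (-3·δw/w)² = (-3×0.0490)² = 0.0216
δQ/Q = √(0.121) = 0.347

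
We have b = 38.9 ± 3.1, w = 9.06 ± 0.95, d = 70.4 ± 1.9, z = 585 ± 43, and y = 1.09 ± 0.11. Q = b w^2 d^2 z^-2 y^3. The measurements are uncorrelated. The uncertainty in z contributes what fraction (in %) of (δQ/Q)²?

(δQ/Q)² = (1·δb/b)² + (2·δw/w)² + (2·δd/d)² + (-2·δz/z)² + (3·δy/y)²
  b term: (1×0.0797)² = 0.00635
  w term: (2×0.105)² = 0.0440
  d term: (2×0.0270)² = 0.00291
  z term: (-2×0.0735)² = 0.0216
  y term: (3×0.101)² = 0.0917
Total = 0.167. Share from z = 0.0216/0.167 = 0.130.

13.0%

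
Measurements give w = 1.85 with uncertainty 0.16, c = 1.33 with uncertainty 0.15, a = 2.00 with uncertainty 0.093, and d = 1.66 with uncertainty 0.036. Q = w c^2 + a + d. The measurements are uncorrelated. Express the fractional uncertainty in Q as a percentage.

Let p = w·c^2 = 3.27. δp/p = √((1·δw/w)² + (2·δc/c)²) = √(0.00748 + 0.0509) = 0.242, so δp = 0.791.
Q = p + a + d: δQ = √(δp² + δa² + δd²) = √(0.625 + 0.00865 + 0.00130) = 0.797
Q = 6.93, so δQ/Q = 0.797/6.93 = 0.115.

11.5%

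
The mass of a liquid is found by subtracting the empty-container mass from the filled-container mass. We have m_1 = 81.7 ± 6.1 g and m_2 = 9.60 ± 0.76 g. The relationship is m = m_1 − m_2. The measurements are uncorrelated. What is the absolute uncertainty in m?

6.15 g

Sums and differences: (δm)² = Σ (cᵢ δxᵢ)².
  (δm_1)² = 37.2;  (δm_2)² = 0.578
δm = √(37.8) = 6.15 g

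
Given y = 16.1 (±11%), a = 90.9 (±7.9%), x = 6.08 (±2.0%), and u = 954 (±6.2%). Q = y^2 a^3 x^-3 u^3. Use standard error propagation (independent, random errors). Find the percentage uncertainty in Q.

37.8%

Each factor contributes (exponent × relative error)² to (δQ/Q)²:
  (2·δy/y)² = (2×0.110)² = 0.0484;  (3·δa/a)² = (3×0.0790)² = 0.0562;  (-3·δx/x)² = (-3×0.0200)² = 0.00360;  (3·δu/u)² = (3×0.0620)² = 0.0346
δQ/Q = √(0.143) = 0.378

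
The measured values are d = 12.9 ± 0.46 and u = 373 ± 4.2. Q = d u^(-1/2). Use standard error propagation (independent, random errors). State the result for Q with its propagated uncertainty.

For a monomial Q ∝ d, u^(-1/2), fractional errors add in quadrature:
  (1·δd/d)² = (1×0.0357)² = 0.00127;  (−½·δu/u)² = (-0.5×0.0113)² = 3.17e-05
δQ/Q = √(0.00130) = 0.0361
Q = 0.668, so δQ = 0.0361 × 0.668 = 0.0241.

0.668 ± 0.0241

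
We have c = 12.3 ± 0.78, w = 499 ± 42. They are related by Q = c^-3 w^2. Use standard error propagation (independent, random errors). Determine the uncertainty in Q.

34.0

Q is a product of powers, so relative uncertainties combine in quadrature:
  (-3·δc/c)² = (-3×0.0634)² = 0.0362;  (2·δw/w)² = (2×0.0842)² = 0.0283
δQ/Q = √(0.0645) = 0.254
Q = 134, so δQ = 0.254 × 134 = 34.0.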